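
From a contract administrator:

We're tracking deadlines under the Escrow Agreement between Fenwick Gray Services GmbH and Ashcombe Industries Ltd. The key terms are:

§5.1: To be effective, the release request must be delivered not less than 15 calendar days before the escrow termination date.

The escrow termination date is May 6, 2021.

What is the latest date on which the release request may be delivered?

Apr 21, 2021

Counting back 15 calendar days from May 6, 2021 gives Apr 21, 2021.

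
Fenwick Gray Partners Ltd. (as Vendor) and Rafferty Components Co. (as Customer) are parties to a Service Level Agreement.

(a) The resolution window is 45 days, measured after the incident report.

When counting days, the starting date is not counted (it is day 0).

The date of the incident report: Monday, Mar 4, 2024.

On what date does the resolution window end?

Apr 18, 2024

The last day of the resolution window: Mar 4, 2024 + 45 days = Apr 18, 2024.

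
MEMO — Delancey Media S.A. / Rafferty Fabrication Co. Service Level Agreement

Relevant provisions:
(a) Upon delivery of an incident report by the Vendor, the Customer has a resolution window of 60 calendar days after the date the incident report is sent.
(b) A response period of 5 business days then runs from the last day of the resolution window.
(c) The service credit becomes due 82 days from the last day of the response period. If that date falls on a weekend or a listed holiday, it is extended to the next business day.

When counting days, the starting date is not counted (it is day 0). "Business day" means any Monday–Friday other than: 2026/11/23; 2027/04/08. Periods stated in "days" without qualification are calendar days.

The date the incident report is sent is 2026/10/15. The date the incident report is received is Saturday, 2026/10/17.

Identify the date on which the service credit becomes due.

The last day of the resolution window: 60 calendar days after 2026/10/15 is 2026/12/14.
The last day of the response period: counting 5 business days from Monday, 2026/12/14 (Dec 15, Dec 16, Dec 17, Dec 18, Dec 21, skipping weekends) reaches Monday, 2026/12/21.
The date on which the service credit becomes due: 2026/12/21 + 82 days = 2027/03/13. That falls on a Saturday, so it rolls to the next business day, Monday, 2027/03/15.

2027/03/15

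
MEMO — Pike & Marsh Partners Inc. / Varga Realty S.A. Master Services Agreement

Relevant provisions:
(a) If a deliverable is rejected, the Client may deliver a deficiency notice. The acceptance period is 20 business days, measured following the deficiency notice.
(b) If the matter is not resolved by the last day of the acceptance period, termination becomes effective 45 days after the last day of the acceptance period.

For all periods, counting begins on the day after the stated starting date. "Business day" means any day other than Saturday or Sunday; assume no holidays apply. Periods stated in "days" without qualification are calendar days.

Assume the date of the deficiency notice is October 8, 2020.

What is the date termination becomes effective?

December 20, 2020

The last day of the acceptance period: 20 business days after Thursday, October 8, 2020, skipping weekends — Oct 9, Oct 12, Oct 13, Oct 14, …, Nov 3, Nov 4, Nov 5 — lands on Thursday, November 5, 2020.
The date termination becomes effective: 45 calendar days after November 5, 2020 is December 20, 2020.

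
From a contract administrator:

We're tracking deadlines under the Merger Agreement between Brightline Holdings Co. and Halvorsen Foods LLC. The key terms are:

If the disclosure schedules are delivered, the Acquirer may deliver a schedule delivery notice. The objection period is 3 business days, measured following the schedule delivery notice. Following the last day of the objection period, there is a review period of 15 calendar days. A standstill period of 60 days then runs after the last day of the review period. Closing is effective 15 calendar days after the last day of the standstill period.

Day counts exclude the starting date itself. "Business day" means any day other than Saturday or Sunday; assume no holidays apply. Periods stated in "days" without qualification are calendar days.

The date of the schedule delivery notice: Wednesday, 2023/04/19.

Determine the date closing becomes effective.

The last day of the objection period: counting 3 business days from Wednesday, 2023/04/19 (Apr 20, Apr 21, Apr 24, skipping weekends) reaches Monday, 2023/04/24.
The last day of the review period: 2023/04/24 + 15 days = 2023/05/09.
Adding 60 calendar days to 2023/05/09 gives 2023/07/08, which is the last day of the standstill period.
The date closing becomes effective: 2023/07/08 + 15 days = 2023/07/23.

2023/07/23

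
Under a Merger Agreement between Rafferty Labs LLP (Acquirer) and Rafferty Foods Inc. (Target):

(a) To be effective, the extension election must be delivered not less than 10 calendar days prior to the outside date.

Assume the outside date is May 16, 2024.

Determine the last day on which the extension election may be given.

May 6, 2024

Counting back 10 calendar days from May 16, 2024 gives May 6, 2024.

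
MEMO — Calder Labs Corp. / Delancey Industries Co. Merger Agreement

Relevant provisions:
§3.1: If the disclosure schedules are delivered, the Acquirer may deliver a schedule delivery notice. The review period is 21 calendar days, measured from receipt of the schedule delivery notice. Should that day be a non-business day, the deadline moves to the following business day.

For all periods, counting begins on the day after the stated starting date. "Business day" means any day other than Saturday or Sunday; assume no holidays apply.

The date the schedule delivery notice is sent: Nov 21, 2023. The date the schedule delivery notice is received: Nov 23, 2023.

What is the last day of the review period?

Adding 21 calendar days to Nov 23, 2023 gives Dec 14, 2023, which is the last day of the review period. Dec 14, 2023 is a Thursday, so no roll-forward applies.

Dec 14, 2023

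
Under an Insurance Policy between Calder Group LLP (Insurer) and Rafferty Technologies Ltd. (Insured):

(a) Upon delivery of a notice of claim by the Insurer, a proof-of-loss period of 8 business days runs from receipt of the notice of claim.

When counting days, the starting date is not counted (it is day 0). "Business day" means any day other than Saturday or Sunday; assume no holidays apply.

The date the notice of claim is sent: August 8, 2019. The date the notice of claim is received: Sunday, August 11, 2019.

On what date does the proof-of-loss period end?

From Sunday, August 11, 2019, 8 business days (Aug 12, Aug 13, Aug 14, Aug 15, Aug 16, Aug 19, Aug 20, Aug 21, skipping weekends) brings us to Wednesday, August 21, 2019, which is the last day of the proof-of-loss period.

August 21, 2019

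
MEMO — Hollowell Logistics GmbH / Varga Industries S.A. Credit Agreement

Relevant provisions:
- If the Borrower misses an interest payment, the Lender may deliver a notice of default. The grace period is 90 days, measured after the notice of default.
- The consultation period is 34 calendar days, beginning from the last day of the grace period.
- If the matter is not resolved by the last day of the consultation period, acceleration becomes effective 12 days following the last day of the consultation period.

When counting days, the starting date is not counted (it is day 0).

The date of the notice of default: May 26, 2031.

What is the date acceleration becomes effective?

October 9, 2031

The last day of the grace period: 90 calendar days after May 26, 2031 is August 24, 2031.
The last day of the consultation period: 34 calendar days after August 24, 2031 is September 27, 2031.
Adding 12 calendar days to September 27, 2031 gives October 9, 2031, which is the date acceleration becomes effective.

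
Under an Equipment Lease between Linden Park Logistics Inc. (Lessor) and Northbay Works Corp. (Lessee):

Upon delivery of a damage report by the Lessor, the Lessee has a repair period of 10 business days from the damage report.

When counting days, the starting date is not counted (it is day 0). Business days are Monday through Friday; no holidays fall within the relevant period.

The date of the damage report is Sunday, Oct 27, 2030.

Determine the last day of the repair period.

Nov 8, 2030

The last day of the repair period: 10 business days after Sunday, Oct 27, 2030, skipping weekends — Oct 28, Oct 29, Oct 30, Oct 31, Nov 1, Nov 4, Nov 5, Nov 6, Nov 7, Nov 8 — lands on Friday, Nov 8, 2030.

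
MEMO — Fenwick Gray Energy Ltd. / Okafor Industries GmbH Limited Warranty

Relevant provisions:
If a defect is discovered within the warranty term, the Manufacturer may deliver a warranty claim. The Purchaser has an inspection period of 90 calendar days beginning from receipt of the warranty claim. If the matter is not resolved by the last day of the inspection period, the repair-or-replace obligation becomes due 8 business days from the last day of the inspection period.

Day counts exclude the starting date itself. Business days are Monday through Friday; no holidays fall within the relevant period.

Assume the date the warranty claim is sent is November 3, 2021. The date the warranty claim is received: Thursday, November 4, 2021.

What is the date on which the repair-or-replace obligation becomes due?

February 14, 2022

The last day of the inspection period: 90 calendar days after November 4, 2021 is February 2, 2022.
The date on which the repair-or-replace obligation becomes due: counting 8 business days from Wednesday, February 2, 2022 (Feb 3, Feb 4, Feb 7, Feb 8, Feb 9, Feb 10, Feb 11, Feb 14, skipping weekends) reaches Monday, February 14, 2022.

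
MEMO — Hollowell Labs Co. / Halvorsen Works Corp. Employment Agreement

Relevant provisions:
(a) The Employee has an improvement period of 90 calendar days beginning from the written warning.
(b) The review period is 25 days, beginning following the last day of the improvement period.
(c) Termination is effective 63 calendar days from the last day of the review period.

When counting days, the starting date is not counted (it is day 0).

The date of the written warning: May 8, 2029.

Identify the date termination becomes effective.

November 2, 2029

Adding 90 calendar days to May 8, 2029 gives August 6, 2029, which is the last day of the improvement period.
The last day of the review period: August 6, 2029 + 25 days = August 31, 2029.
The date termination becomes effective: 63 calendar days after August 31, 2029 is November 2, 2029.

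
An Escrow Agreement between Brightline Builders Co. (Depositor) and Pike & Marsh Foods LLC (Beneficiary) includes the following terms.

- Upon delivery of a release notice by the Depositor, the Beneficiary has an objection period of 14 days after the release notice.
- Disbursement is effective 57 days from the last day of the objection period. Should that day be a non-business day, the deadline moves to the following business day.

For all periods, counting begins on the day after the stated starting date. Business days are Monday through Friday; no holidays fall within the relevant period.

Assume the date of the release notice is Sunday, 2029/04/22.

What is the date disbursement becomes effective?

Adding 14 calendar days to 2029/04/22 gives 2029/05/06, which is the last day of the objection period.
The date disbursement becomes effective: 57 calendar days after 2029/05/06 is 2029/07/02. 2029/07/02 is a Monday, so no roll-forward applies.

2029/07/02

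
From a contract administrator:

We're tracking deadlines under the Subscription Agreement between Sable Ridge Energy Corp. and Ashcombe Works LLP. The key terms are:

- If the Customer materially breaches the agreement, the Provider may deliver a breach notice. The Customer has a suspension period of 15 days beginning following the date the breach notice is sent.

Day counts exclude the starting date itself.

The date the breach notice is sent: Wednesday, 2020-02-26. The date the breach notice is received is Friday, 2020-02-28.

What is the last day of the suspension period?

2020-03-12

Adding 15 calendar days to 2020-02-26 gives 2020-03-12, which is the last day of the suspension period.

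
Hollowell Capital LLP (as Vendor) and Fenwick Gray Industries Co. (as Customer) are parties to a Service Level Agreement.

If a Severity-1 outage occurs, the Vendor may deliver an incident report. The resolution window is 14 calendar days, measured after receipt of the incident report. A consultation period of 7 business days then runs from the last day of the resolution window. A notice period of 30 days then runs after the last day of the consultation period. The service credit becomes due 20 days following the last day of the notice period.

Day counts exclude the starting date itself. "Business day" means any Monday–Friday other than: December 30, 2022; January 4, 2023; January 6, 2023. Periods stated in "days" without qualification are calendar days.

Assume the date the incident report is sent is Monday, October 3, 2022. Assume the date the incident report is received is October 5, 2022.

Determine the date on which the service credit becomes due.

The last day of the resolution window: October 5, 2022 + 14 days = October 19, 2022.
From Wednesday, October 19, 2022, 7 business days (Oct 20, Oct 21, Oct 24, Oct 25, Oct 26, Oct 27, Oct 28, skipping weekends) brings us to Friday, October 28, 2022, which is the last day of the consultation period.
The last day of the notice period: October 28, 2022 + 30 days = November 27, 2022.
The date on which the service credit becomes due: 20 calendar days after November 27, 2022 is December 17, 2022.

December 17, 2022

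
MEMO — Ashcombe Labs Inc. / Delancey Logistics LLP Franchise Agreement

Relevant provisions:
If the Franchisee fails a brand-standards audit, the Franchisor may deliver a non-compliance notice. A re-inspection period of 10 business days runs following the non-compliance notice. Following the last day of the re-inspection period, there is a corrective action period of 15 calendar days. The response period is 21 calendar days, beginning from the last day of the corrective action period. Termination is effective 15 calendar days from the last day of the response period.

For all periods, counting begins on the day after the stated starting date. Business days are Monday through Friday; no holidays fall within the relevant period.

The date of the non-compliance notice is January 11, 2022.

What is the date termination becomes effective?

From Tuesday, January 11, 2022, 10 business days (Jan 12, Jan 13, Jan 14, Jan 17, Jan 18, Jan 19, Jan 20, Jan 21, Jan 24, Jan 25, skipping weekends) brings us to Tuesday, January 25, 2022, which is the last day of the re-inspection period.
Adding 15 calendar days to January 25, 2022 gives February 9, 2022, which is the last day of the corrective action period.
The last day of the response period: 21 calendar days after February 9, 2022 is March 2, 2022.
The date termination becomes effective: 15 calendar days after March 2, 2022 is March 17, 2022.

March 17, 2022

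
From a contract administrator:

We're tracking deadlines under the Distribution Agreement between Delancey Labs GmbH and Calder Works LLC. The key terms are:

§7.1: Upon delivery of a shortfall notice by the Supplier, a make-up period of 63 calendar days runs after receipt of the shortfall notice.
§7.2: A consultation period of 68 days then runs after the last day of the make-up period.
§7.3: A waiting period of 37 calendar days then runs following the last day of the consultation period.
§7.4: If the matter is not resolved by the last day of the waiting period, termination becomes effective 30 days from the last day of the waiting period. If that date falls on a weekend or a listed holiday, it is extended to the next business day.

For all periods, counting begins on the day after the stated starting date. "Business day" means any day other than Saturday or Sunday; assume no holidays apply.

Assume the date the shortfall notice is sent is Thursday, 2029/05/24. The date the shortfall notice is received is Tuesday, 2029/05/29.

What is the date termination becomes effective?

2029/12/13

The last day of the make-up period: 2029/05/29 + 63 days = 2029/07/31.
The last day of the consultation period: 2029/07/31 + 68 days = 2029/10/07.
Adding 37 calendar days to 2029/10/07 gives 2029/11/13, which is the last day of the waiting period.
The date termination becomes effective: 2029/11/13 + 30 days = 2029/12/13. 2029/12/13 is a Thursday, so no roll-forward applies.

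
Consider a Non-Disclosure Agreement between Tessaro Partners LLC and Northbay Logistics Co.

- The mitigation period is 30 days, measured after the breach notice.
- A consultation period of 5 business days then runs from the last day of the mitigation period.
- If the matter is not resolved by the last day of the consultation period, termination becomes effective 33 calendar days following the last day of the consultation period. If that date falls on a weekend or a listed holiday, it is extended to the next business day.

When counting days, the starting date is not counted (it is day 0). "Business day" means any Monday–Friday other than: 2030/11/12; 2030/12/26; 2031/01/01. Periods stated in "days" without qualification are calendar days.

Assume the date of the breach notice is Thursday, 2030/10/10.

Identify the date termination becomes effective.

The last day of the mitigation period: 2030/10/10 + 30 days = 2030/11/09.
The last day of the consultation period: counting 5 business days from Saturday, 2030/11/09 (Nov 11, Nov 13, Nov 14, Nov 15, Nov 18, skipping weekends and the listed holiday on Nov 12) reaches Monday, 2030/11/18.
The date termination becomes effective: 2030/11/18 + 33 days = 2030/12/21. That falls on a Saturday, so it rolls to the next business day, Monday, 2030/12/23.

2030/12/23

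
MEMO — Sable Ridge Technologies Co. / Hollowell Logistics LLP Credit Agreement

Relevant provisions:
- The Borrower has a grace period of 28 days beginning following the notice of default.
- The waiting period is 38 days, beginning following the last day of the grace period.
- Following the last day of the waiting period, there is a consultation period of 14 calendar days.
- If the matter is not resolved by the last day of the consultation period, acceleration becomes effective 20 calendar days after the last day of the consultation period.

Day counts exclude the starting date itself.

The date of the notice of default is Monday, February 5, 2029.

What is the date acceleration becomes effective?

The last day of the grace period: 28 calendar days after February 5, 2029 is March 5, 2029.
The last day of the waiting period: 38 calendar days after March 5, 2029 is April 12, 2029.
The last day of the consultation period: 14 calendar days after April 12, 2029 is April 26, 2029.
The date acceleration becomes effective: April 26, 2029 + 20 days = May 16, 2029.

May 16, 2029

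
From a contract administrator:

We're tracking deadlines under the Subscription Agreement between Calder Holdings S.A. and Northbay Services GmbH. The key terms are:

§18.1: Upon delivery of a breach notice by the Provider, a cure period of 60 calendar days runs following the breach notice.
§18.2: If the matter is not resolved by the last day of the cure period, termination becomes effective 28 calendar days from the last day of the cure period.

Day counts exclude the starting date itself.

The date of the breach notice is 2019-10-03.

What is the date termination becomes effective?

2019-12-30

The last day of the cure period: 60 calendar days after 2019-10-03 is 2019-12-02.
The date termination becomes effective: 28 calendar days after 2019-12-02 is 2019-12-30.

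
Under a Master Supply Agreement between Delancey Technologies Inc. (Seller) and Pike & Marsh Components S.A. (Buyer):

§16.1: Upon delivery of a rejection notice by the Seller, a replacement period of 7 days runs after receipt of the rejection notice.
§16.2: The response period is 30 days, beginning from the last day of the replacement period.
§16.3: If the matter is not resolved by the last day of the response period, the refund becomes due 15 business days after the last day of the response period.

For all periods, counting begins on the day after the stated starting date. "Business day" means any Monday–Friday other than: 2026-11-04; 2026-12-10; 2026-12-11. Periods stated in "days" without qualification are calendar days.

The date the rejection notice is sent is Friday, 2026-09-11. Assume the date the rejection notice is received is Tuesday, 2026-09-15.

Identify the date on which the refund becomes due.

2026-11-13

The last day of the replacement period: 7 calendar days after 2026-09-15 is 2026-09-22.
The last day of the response period: 30 calendar days after 2026-09-22 is 2026-10-22.
From Thursday, 2026-10-22, 15 business days (Oct 23, Oct 26, Oct 27, Oct 28, …, Nov 11, Nov 12, Nov 13, skipping weekends and the listed holiday on Nov 4) brings us to Friday, 2026-11-13, which is the date on which the refund becomes due.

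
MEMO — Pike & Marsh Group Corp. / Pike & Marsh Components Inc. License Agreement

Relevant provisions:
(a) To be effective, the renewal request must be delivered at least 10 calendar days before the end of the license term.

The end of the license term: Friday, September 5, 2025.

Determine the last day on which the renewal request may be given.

Counting back 10 calendar days from September 5, 2025 gives August 26, 2025.

August 26, 2025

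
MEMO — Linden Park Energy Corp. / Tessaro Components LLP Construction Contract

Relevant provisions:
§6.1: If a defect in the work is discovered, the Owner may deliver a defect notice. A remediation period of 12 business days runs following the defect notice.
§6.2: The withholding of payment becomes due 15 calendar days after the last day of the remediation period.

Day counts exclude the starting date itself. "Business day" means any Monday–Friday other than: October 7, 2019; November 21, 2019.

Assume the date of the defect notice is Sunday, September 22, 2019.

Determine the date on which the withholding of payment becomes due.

The last day of the remediation period: 12 business days after Sunday, September 22, 2019, skipping weekends and the listed holiday on Oct 7 — Sep 23, Sep 24, Sep 25, Sep 26, …, Oct 4, Oct 8, Oct 9 — lands on Wednesday, October 9, 2019.
Adding 15 calendar days to October 9, 2019 gives October 24, 2019, which is the date on which the withholding of payment becomes due.

October 24, 2019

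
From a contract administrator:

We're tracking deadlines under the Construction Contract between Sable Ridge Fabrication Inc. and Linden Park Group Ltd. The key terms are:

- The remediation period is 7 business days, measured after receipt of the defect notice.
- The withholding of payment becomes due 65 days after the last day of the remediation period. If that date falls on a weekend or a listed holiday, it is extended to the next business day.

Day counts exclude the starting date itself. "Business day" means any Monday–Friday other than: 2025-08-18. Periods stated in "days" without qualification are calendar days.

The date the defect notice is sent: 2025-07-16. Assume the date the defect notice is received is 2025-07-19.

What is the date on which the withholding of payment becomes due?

2025-10-02

From Saturday, 2025-07-19, 7 business days (Jul 21, Jul 22, Jul 23, Jul 24, Jul 25, Jul 28, Jul 29, skipping weekends) brings us to Tuesday, 2025-07-29, which is the last day of the remediation period.
Adding 65 calendar days to 2025-07-29 gives 2025-10-02, which is the date on which the withholding of payment becomes due. 2025-10-02 is a Thursday and is not a listed holiday, so no roll-forward applies.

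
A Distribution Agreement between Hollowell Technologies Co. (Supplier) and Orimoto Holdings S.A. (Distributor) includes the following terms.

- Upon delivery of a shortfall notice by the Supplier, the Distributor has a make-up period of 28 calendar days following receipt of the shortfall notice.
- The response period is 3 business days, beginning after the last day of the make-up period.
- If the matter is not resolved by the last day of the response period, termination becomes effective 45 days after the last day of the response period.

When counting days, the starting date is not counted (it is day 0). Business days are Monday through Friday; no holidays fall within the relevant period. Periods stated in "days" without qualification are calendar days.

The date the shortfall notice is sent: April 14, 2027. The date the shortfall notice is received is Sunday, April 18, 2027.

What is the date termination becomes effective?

The last day of the make-up period: April 18, 2027 + 28 days = May 16, 2027.
The last day of the response period: 3 business days after Sunday, May 16, 2027, skipping weekends — May 17, May 18, May 19 — lands on Wednesday, May 19, 2027.
The date termination becomes effective: 45 calendar days after May 19, 2027 is July 3, 2027.

July 3, 2027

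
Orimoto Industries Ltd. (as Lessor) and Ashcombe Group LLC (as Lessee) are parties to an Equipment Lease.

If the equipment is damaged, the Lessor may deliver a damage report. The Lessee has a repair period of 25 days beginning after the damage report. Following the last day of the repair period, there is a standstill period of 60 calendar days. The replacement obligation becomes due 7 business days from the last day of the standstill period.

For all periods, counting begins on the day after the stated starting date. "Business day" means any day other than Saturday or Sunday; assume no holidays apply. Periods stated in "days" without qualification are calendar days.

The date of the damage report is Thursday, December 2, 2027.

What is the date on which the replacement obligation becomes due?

March 7, 2028

Adding 25 calendar days to December 2, 2027 gives December 27, 2027, which is the last day of the repair period.
The last day of the standstill period: 60 calendar days after December 27, 2027 is February 25, 2028.
The date on which the replacement obligation becomes due: counting 7 business days from Friday, February 25, 2028 (Feb 28, Feb 29, Mar 1, Mar 2, Mar 3, Mar 6, Mar 7, skipping weekends) reaches Tuesday, March 7, 2028.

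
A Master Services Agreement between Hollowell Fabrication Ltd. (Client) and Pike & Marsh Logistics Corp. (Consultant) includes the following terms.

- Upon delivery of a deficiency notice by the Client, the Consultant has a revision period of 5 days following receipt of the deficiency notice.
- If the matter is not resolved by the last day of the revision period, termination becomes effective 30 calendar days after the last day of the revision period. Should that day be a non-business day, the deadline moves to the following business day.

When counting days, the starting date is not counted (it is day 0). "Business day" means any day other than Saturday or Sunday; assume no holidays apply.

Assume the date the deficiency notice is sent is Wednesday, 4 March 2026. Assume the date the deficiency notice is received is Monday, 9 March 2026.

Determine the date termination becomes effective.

13 April 2026

Adding 5 calendar days to 9 March 2026 gives 14 March 2026, which is the last day of the revision period.
The date termination becomes effective: 30 calendar days after 14 March 2026 is 13 April 2026. 13 April 2026 is a Monday, so no roll-forward applies.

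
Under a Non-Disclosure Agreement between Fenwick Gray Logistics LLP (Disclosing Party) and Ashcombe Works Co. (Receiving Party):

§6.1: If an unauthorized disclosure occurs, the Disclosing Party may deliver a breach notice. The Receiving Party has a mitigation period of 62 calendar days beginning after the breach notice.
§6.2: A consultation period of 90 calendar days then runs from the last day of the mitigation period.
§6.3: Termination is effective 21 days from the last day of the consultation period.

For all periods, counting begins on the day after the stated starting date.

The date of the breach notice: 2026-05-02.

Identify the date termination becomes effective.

2026-10-22

Adding 62 calendar days to 2026-05-02 gives 2026-07-03, which is the last day of the mitigation period.
Adding 90 calendar days to 2026-07-03 gives 2026-10-01, which is the last day of the consultation period.
Adding 21 calendar days to 2026-10-01 gives 2026-10-22, which is the date termination becomes effective.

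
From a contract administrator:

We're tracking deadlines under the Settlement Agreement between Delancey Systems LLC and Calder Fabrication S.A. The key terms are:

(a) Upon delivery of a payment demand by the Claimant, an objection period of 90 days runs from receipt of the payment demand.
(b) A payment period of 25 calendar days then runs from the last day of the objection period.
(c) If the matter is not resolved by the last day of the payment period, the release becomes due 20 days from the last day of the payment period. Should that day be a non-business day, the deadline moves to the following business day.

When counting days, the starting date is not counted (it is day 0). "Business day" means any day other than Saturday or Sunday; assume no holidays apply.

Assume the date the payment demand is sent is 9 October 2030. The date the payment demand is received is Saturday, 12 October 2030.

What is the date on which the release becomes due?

The last day of the objection period: 12 October 2030 + 90 days = 10 January 2031.
The last day of the payment period: 25 calendar days after 10 January 2031 is 4 February 2031.
The date on which the release becomes due: 20 calendar days after 4 February 2031 is 24 February 2031. 24 February 2031 is a Monday, so no roll-forward applies.

24 February 2031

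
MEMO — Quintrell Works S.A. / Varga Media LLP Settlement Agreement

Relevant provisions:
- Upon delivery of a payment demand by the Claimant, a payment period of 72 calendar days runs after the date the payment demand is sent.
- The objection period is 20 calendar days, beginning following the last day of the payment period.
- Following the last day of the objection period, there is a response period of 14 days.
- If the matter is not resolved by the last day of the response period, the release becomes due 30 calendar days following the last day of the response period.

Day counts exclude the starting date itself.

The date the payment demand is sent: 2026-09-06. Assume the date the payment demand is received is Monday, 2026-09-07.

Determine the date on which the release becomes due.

Adding 72 calendar days to 2026-09-06 gives 2026-11-17, which is the last day of the payment period.
The last day of the objection period: 20 calendar days after 2026-11-17 is 2026-12-07.
The last day of the response period: 14 calendar days after 2026-12-07 is 2026-12-21.
Adding 30 calendar days to 2026-12-21 gives 2027-01-20, which is the date on which the release becomes due.

2027-01-20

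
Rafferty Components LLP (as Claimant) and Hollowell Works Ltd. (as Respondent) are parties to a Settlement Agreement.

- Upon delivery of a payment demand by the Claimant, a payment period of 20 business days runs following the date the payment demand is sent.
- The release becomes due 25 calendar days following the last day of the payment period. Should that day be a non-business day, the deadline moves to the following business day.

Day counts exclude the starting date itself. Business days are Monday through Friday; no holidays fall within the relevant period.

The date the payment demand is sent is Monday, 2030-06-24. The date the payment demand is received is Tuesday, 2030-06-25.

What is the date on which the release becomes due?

2030-08-16

From Monday, 2030-06-24, 20 business days (Jun 25, Jun 26, Jun 27, Jun 28, …, Jul 18, Jul 19, Jul 22, skipping weekends) brings us to Monday, 2030-07-22, which is the last day of the payment period.
The date on which the release becomes due: 2030-07-22 + 25 days = 2030-08-16. 2030-08-16 is a Friday, so no roll-forward applies.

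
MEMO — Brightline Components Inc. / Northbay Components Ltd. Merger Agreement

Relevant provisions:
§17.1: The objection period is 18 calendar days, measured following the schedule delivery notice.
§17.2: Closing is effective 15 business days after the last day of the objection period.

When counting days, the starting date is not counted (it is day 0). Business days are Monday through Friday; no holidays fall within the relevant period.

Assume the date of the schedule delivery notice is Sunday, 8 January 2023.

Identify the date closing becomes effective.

16 February 2023

The last day of the objection period: 8 January 2023 + 18 days = 26 January 2023.
The date closing becomes effective: 15 business days after Thursday, 26 January 2023, skipping weekends — Jan 27, Jan 30, Jan 31, Feb 1, …, Feb 14, Feb 15, Feb 16 — lands on Thursday, 16 February 2023.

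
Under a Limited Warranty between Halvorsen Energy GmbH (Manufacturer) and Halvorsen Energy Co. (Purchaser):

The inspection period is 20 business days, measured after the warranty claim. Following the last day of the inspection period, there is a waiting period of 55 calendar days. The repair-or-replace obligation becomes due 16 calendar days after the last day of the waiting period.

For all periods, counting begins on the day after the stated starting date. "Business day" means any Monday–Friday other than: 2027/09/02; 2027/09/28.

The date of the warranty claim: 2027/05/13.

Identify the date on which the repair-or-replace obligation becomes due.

2027/08/20

The last day of the inspection period: counting 20 business days from Thursday, 2027/05/13 (May 14, May 17, May 18, May 19, …, Jun 8, Jun 9, Jun 10, skipping weekends) reaches Thursday, 2027/06/10.
Adding 55 calendar days to 2027/06/10 gives 2027/08/04, which is the last day of the waiting period.
The date on which the repair-or-replace obligation becomes due: 16 calendar days after 2027/08/04 is 2027/08/20.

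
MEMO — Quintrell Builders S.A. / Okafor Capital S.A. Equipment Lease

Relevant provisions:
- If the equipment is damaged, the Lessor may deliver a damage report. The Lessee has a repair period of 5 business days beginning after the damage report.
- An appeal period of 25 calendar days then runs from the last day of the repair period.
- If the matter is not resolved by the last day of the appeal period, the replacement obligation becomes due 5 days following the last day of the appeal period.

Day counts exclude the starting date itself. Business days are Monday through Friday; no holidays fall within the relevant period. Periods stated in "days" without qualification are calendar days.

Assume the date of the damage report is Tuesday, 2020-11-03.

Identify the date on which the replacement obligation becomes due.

2020-12-10

The last day of the repair period: 5 business days after Tuesday, 2020-11-03, skipping weekends — Nov 4, Nov 5, Nov 6, Nov 9, Nov 10 — lands on Tuesday, 2020-11-10.
Adding 25 calendar days to 2020-11-10 gives 2020-12-05, which is the last day of the appeal period.
Adding 5 calendar days to 2020-12-05 gives 2020-12-10, which is the date on which the replacement obligation becomes due.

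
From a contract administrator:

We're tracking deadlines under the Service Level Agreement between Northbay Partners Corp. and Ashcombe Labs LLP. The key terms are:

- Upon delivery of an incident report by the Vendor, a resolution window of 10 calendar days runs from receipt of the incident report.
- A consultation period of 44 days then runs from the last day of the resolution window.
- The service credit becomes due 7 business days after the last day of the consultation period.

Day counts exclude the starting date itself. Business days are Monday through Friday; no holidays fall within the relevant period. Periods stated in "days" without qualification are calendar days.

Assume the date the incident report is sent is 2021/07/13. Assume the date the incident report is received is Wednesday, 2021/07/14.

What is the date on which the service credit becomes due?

Adding 10 calendar days to 2021/07/14 gives 2021/07/24, which is the last day of the resolution window.
Adding 44 calendar days to 2021/07/24 gives 2021/09/06, which is the last day of the consultation period.
The date on which the service credit becomes due: counting 7 business days from Monday, 2021/09/06 (Sep 7, Sep 8, Sep 9, Sep 10, Sep 13, Sep 14, Sep 15, skipping weekends) reaches Wednesday, 2021/09/15.

2021/09/15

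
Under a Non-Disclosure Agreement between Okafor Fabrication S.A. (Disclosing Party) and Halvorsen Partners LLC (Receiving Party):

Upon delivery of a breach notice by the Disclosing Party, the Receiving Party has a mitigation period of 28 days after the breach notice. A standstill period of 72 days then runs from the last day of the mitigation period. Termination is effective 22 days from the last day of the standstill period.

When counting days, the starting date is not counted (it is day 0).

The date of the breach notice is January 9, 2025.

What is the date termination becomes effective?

Adding 28 calendar days to January 9, 2025 gives February 6, 2025, which is the last day of the mitigation period.
The last day of the standstill period: February 6, 2025 + 72 days = April 19, 2025.
The date termination becomes effective: April 19, 2025 + 22 days = May 11, 2025.

May 11, 2025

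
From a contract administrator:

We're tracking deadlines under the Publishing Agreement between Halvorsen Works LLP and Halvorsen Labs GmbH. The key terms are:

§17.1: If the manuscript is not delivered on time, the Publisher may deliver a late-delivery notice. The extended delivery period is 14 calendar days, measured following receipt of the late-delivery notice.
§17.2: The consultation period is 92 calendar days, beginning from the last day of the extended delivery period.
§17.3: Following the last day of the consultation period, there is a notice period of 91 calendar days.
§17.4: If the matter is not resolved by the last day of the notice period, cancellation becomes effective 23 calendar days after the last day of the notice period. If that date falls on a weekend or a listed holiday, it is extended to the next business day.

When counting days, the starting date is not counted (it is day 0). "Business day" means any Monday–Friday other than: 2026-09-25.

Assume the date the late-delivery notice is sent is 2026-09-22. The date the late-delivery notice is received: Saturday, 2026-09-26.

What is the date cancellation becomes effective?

Adding 14 calendar days to 2026-09-26 gives 2026-10-10, which is the last day of the extended delivery period.
The last day of the consultation period: 92 calendar days after 2026-10-10 is 2027-01-10.
The last day of the notice period: 2027-01-10 + 91 days = 2027-04-11.
The date cancellation becomes effective: 23 calendar days after 2027-04-11 is 2027-05-04. 2027-05-04 is a Tuesday and is not a listed holiday, so no roll-forward applies.

2027-05-04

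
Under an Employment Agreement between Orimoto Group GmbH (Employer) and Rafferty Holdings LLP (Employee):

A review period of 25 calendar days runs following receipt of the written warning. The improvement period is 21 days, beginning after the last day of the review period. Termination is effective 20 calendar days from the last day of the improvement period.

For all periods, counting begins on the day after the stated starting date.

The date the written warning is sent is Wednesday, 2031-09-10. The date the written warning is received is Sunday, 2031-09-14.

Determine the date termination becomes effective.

The last day of the review period: 2031-09-14 + 25 days = 2031-10-09.
Adding 21 calendar days to 2031-10-09 gives 2031-10-30, which is the last day of the improvement period.
The date termination becomes effective: 2031-10-30 + 20 days = 2031-11-19.

2031-11-19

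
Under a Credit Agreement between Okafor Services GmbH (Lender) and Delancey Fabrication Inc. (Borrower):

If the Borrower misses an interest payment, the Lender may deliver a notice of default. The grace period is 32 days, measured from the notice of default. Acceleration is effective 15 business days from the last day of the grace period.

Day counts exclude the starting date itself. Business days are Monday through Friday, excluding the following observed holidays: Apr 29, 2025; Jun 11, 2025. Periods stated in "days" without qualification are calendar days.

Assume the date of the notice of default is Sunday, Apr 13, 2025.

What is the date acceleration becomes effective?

The last day of the grace period: 32 calendar days after Apr 13, 2025 is May 15, 2025.
From Thursday, May 15, 2025, 15 business days (May 16, May 19, May 20, May 21, …, Jun 3, Jun 4, Jun 5, skipping weekends) brings us to Thursday, Jun 5, 2025, which is the date acceleration becomes effective.

Jun 5, 2025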